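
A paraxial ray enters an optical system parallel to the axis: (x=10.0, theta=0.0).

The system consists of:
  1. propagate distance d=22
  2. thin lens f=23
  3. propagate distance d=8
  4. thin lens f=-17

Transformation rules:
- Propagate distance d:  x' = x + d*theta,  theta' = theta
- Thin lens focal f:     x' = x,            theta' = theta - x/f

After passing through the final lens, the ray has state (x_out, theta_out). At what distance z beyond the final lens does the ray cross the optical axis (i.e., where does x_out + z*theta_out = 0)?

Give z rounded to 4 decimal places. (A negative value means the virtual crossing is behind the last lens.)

Answer: 127.5000

Derivation:
Initial: x=10.0000 theta=0.0000
After 1 (propagate distance d=22): x=10.0000 theta=0.0000
After 2 (thin lens f=23): x=10.0000 theta=-10/23 (≈-0.4348)
After 3 (propagate distance d=8): x=150/23 (≈6.5217) theta=-10/23 (≈-0.4348)
After 4 (thin lens f=-17): x=150/23 (≈6.5217) theta=-20/391 (≈-0.0512)
z_focus = -x_out/theta_out = -(150/23)/(-20/391) = 127.5000
Rounded to 4 decimal places: z = 127.5000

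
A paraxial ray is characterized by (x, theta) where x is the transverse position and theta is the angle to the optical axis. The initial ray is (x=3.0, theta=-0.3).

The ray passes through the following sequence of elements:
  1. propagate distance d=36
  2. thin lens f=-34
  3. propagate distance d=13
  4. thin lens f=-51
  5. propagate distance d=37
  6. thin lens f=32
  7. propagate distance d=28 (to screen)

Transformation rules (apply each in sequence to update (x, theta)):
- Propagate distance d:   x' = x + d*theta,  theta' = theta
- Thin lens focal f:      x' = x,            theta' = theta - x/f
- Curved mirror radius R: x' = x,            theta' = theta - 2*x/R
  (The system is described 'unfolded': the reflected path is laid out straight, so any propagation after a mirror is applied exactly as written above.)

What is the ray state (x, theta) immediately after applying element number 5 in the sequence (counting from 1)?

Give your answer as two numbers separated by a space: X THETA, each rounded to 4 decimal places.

Initial: x=3.0000 theta=-0.3000
After 1 (propagate distance d=36): x=-7.8000 theta=-0.3000
After 2 (thin lens f=-34): x=-7.8000 theta=-9/17 (≈-0.5294)
After 3 (propagate distance d=13): x=-1248/85 (≈-14.6824) theta=-9/17 (≈-0.5294)
After 4 (thin lens f=-51): x=-1248/85 (≈-14.6824) theta=-1181/1445 (≈-0.8173)
After 5 (propagate distance d=37): x=-64913/1445 (≈-44.9225) theta=-1181/1445 (≈-0.8173)
Rounded to 4 decimal places: x = -44.9225, theta = -0.8173

Answer: -44.9225 -0.8173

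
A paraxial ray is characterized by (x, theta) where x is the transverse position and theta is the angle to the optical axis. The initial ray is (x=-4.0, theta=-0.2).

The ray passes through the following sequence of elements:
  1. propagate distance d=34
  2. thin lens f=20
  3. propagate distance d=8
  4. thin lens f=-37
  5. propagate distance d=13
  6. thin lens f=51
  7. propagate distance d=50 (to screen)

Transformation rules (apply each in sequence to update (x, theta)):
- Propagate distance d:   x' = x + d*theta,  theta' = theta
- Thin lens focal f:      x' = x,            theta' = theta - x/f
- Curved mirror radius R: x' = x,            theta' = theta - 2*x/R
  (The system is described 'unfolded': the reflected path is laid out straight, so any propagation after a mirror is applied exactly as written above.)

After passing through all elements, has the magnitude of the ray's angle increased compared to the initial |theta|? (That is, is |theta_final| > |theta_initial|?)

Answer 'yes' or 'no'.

Initial: x=-4.0000 theta=-0.2000
After 1 (propagate distance d=34): x=-10.8000 theta=-0.2000
After 2 (thin lens f=20): x=-10.8000 theta=0.3400
After 3 (propagate distance d=8): x=-8.0800 theta=0.3400
After 4 (thin lens f=-37): x=-8.0800 theta=9/74 (≈0.1216)
After 5 (propagate distance d=13): x=-12023/1850 (≈-6.4989) theta=9/74 (≈0.1216)
After 6 (thin lens f=51): x=-12023/1850 (≈-6.4989) theta=11749/47175 (≈0.2491)
After 7 (propagate distance d=50 (to screen)): x=561727/94350 (≈5.9537) theta=11749/47175 (≈0.2491)
|theta_initial|=0.2000 |theta_final|=11749/47175 (≈0.2491) -> increased

Answer: yes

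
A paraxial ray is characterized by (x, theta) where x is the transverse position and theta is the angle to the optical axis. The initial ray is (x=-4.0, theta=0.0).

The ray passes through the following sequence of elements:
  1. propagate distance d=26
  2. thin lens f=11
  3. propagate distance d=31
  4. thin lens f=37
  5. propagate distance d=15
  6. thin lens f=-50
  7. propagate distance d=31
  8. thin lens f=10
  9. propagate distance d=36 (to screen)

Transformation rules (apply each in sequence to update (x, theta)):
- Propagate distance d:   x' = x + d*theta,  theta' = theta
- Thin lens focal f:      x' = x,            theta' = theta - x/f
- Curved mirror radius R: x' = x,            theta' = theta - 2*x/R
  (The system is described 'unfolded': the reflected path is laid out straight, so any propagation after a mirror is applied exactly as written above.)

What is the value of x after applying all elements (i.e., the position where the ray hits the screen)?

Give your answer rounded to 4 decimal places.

Initial: x=-4.0000 theta=0.0000
After 1 (propagate distance d=26): x=-4.0000 theta=0.0000
After 2 (thin lens f=11): x=-4.0000 theta=4/11 (≈0.3636)
After 3 (propagate distance d=31): x=80/11 (≈7.2727) theta=4/11 (≈0.3636)
After 4 (thin lens f=37): x=80/11 (≈7.2727) theta=68/407 (≈0.1671)
After 5 (propagate distance d=15): x=3980/407 (≈9.7789) theta=68/407 (≈0.1671)
After 6 (thin lens f=-50): x=3980/407 (≈9.7789) theta=738/2035 (≈0.3627)
After 7 (propagate distance d=31): x=42778/2035 (≈21.0211) theta=738/2035 (≈0.3627)
After 8 (thin lens f=10): x=42778/2035 (≈21.0211) theta=-1609/925 (≈-1.7395)
After 9 (propagate distance d=36 (to screen)): x=-423274/10175 (≈-41.5994) theta=-1609/925 (≈-1.7395)
Rounded to 4 decimal places: x = -41.5994

Answer: -41.5994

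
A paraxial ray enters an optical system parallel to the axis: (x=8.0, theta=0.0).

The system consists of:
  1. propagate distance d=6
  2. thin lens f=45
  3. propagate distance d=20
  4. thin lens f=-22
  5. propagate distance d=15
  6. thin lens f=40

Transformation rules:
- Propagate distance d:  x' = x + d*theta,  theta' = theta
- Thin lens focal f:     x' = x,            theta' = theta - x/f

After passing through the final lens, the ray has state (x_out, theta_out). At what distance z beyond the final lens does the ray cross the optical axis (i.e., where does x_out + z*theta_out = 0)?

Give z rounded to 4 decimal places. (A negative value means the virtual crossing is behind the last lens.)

Answer: 50.1053

Derivation:
Initial: x=8.0000 theta=0.0000
After 1 (propagate distance d=6): x=8.0000 theta=0.0000
After 2 (thin lens f=45): x=8.0000 theta=-8/45 (≈-0.1778)
After 3 (propagate distance d=20): x=40/9 (≈4.4444) theta=-8/45 (≈-0.1778)
After 4 (thin lens f=-22): x=40/9 (≈4.4444) theta=4/165 (≈0.0242)
After 5 (propagate distance d=15): x=476/99 (≈4.8081) theta=4/165 (≈0.0242)
After 6 (thin lens f=40): x=476/99 (≈4.8081) theta=-19/198 (≈-0.0960)
z_focus = -x_out/theta_out = -(476/99)/(-19/198) = 952/19 ≈ 50.1053
Rounded to 4 decimal places: z = 50.1053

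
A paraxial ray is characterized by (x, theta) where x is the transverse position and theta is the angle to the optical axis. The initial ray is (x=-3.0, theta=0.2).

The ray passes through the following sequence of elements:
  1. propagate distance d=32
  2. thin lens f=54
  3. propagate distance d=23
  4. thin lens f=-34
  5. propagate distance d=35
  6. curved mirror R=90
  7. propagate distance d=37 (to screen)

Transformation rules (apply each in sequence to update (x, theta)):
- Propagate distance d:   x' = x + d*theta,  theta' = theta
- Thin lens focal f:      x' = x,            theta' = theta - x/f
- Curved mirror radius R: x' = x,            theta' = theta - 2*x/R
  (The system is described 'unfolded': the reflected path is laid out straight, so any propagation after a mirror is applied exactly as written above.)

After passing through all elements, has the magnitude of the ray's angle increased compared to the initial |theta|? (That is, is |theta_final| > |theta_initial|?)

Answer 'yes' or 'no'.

Initial: x=-3.0000 theta=0.2000
After 1 (propagate distance d=32): x=3.4000 theta=0.2000
After 2 (thin lens f=54): x=3.4000 theta=37/270 (≈0.1370)
After 3 (propagate distance d=23): x=1769/270 (≈6.5519) theta=37/270 (≈0.1370)
After 4 (thin lens f=-34): x=1769/270 (≈6.5519) theta=1009/3060 (≈0.3297)
After 5 (propagate distance d=35): x=166091/9180 (≈18.0927) theta=1009/3060 (≈0.3297)
After 6 (curved mirror R=90): x=166091/9180 (≈18.0927) theta=-7469/103275 (≈-0.0723)
After 7 (propagate distance d=37 (to screen)): x=6368683/413100 (≈15.4168) theta=-7469/103275 (≈-0.0723)
|theta_initial|=0.2000 |theta_final|=7469/103275 (≈0.0723) -> not increased

Answer: no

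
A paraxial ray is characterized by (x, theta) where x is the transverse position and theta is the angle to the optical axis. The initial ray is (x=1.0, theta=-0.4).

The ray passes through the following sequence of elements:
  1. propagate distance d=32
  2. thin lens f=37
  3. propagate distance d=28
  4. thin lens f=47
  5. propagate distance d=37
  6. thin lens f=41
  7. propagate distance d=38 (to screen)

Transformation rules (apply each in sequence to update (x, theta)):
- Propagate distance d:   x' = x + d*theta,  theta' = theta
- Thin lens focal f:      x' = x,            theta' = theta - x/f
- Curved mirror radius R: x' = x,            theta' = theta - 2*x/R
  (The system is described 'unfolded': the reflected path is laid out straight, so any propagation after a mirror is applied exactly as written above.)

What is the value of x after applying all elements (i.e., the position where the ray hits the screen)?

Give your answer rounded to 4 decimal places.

Answer: 7.8563

Derivation:
Initial: x=1.0000 theta=-0.4000
After 1 (propagate distance d=32): x=-11.8000 theta=-0.4000
After 2 (thin lens f=37): x=-11.8000 theta=-3/37 (≈-0.0811)
After 3 (propagate distance d=28): x=-2603/185 (≈-14.0703) theta=-3/37 (≈-0.0811)
After 4 (thin lens f=47): x=-2603/185 (≈-14.0703) theta=1898/8695 (≈0.2183)
After 5 (propagate distance d=37): x=-10423/1739 (≈-5.9937) theta=1898/8695 (≈0.2183)
After 6 (thin lens f=41): x=-10423/1739 (≈-5.9937) theta=129933/356495 (≈0.3645)
After 7 (propagate distance d=38 (to screen)): x=2800739/356495 (≈7.8563) theta=129933/356495 (≈0.3645)
Rounded to 4 decimal places: x = 7.8563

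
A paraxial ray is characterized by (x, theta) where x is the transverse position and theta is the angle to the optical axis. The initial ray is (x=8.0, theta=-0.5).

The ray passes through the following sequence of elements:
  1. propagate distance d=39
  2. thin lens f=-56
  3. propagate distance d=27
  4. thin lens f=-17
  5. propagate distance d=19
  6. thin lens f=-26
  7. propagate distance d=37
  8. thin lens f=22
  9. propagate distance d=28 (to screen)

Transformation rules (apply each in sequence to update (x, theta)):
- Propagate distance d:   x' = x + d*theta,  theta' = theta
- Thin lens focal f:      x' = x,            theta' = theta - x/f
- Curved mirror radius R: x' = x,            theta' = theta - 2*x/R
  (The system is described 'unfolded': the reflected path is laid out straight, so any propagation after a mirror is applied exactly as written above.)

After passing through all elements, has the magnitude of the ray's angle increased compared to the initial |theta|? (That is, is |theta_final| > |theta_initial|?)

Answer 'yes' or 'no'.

Initial: x=8.0000 theta=-0.5000
After 1 (propagate distance d=39): x=-11.5000 theta=-0.5000
After 2 (thin lens f=-56): x=-11.5000 theta=-79/112 (≈-0.7054)
After 3 (propagate distance d=27): x=-3421/112 (≈-30.5446) theta=-79/112 (≈-0.7054)
After 4 (thin lens f=-17): x=-3421/112 (≈-30.5446) theta=-1191/476 (≈-2.5021)
After 5 (propagate distance d=19): x=-21239/272 (≈-78.0846) theta=-1191/476 (≈-2.5021)
After 6 (thin lens f=-26): x=-21239/272 (≈-78.0846) theta=-272537/49504 (≈-5.5054)
After 7 (propagate distance d=37): x=-820551/2912 (≈-281.7826) theta=-272537/49504 (≈-5.5054)
After 8 (thin lens f=22): x=-820551/2912 (≈-281.7826) theta=7953553/1089088 (≈7.3029)
After 9 (propagate distance d=28 (to screen)): x=-42093295/544544 (≈-77.3001) theta=7953553/1089088 (≈7.3029)
|theta_initial|=0.5000 |theta_final|=7953553/1089088 (≈7.3029) -> increased

Answer: yes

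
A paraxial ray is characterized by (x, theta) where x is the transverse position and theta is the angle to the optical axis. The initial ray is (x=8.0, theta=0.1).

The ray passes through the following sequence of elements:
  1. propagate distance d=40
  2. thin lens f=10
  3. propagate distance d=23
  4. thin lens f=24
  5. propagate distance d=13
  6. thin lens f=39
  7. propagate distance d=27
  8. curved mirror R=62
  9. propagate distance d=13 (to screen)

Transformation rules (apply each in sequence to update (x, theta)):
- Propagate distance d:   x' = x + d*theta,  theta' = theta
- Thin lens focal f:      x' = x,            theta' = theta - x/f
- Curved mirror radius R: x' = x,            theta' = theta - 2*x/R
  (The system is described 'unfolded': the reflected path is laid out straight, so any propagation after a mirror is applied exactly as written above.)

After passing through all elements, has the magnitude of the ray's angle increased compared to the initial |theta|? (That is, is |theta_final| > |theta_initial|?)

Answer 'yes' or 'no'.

Initial: x=8.0000 theta=0.1000
After 1 (propagate distance d=40): x=12.0000 theta=0.1000
After 2 (thin lens f=10): x=12.0000 theta=-1.1000
After 3 (propagate distance d=23): x=-13.3000 theta=-1.1000
After 4 (thin lens f=24): x=-13.3000 theta=-131/240 (≈-0.5458)
After 5 (propagate distance d=13): x=-979/48 (≈-20.3958) theta=-131/240 (≈-0.5458)
After 6 (thin lens f=39): x=-979/48 (≈-20.3958) theta=-107/4680 (≈-0.0229)
After 7 (propagate distance d=27): x=-65561/3120 (≈-21.0131) theta=-107/4680 (≈-0.0229)
After 8 (curved mirror R=62): x=-65561/3120 (≈-21.0131) theta=190049/290160 (≈0.6550)
After 9 (propagate distance d=13 (to screen)): x=-453317/36270 (≈-12.4984) theta=190049/290160 (≈0.6550)
|theta_initial|=0.1000 |theta_final|=190049/290160 (≈0.6550) -> increased

Answer: yes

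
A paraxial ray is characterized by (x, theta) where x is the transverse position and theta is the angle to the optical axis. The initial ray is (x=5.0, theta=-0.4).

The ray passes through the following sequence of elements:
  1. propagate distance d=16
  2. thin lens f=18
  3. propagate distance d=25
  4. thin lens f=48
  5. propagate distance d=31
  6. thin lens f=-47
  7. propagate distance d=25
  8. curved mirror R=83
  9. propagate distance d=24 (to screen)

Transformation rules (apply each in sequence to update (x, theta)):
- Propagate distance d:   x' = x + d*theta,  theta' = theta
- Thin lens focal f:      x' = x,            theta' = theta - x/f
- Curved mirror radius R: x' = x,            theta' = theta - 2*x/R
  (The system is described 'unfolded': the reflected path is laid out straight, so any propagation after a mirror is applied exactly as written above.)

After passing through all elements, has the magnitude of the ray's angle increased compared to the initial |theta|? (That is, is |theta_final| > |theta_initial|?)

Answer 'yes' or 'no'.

Answer: no

Derivation:
Initial: x=5.0000 theta=-0.4000
After 1 (propagate distance d=16): x=-1.4000 theta=-0.4000
After 2 (thin lens f=18): x=-1.4000 theta=-29/90 (≈-0.3222)
After 3 (propagate distance d=25): x=-851/90 (≈-9.4556) theta=-29/90 (≈-0.3222)
After 4 (thin lens f=48): x=-851/90 (≈-9.4556) theta=-541/4320 (≈-0.1252)
After 5 (propagate distance d=31): x=-57619/4320 (≈-13.3377) theta=-541/4320 (≈-0.1252)
After 6 (thin lens f=-47): x=-57619/4320 (≈-13.3377) theta=-13841/33840 (≈-0.4090)
After 7 (propagate distance d=25): x=-4784243/203040 (≈-23.5631) theta=-13841/33840 (≈-0.4090)
After 8 (curved mirror R=83): x=-4784243/203040 (≈-23.5631) theta=668917/4213080 (≈0.1588)
After 9 (propagate distance d=24 (to screen)): x=-7082471/358560 (≈-19.7525) theta=668917/4213080 (≈0.1588)
|theta_initial|=0.4000 |theta_final|=668917/4213080 (≈0.1588) -> not increased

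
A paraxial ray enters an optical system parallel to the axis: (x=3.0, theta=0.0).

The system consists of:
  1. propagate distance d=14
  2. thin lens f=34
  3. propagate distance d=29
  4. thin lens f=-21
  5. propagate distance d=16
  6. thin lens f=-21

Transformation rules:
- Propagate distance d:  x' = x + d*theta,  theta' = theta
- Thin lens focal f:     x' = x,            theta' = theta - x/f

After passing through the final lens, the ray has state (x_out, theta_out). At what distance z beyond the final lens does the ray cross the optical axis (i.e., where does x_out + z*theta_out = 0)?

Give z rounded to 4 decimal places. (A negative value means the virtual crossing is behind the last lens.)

Answer: -6.5113

Derivation:
Initial: x=3.0000 theta=0.0000
After 1 (propagate distance d=14): x=3.0000 theta=0.0000
After 2 (thin lens f=34): x=3.0000 theta=-3/34 (≈-0.0882)
After 3 (propagate distance d=29): x=15/34 (≈0.4412) theta=-3/34 (≈-0.0882)
After 4 (thin lens f=-21): x=15/34 (≈0.4412) theta=-8/119 (≈-0.0672)
After 5 (propagate distance d=16): x=-151/238 (≈-0.6345) theta=-8/119 (≈-0.0672)
After 6 (thin lens f=-21): x=-151/238 (≈-0.6345) theta=-487/4998 (≈-0.0974)
z_focus = -x_out/theta_out = -(-151/238)/(-487/4998) = -3171/487 ≈ -6.5113
Rounded to 4 decimal places: z = -6.5113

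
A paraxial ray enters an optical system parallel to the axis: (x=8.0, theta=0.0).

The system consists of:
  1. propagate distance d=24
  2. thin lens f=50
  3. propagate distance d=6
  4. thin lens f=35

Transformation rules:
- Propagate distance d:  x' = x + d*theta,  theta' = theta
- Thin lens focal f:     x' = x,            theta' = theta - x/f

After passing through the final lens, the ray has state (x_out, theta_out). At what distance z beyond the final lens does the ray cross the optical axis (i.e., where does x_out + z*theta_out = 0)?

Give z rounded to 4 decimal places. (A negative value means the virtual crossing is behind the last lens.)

Answer: 19.4937

Derivation:
Initial: x=8.0000 theta=0.0000
After 1 (propagate distance d=24): x=8.0000 theta=0.0000
After 2 (thin lens f=50): x=8.0000 theta=-0.1600
After 3 (propagate distance d=6): x=7.0400 theta=-0.1600
After 4 (thin lens f=35): x=7.0400 theta=-316/875 (≈-0.3611)
z_focus = -x_out/theta_out = -(7.0400)/(-316/875) = 1540/79 ≈ 19.4937
Rounded to 4 decimal places: z = 19.4937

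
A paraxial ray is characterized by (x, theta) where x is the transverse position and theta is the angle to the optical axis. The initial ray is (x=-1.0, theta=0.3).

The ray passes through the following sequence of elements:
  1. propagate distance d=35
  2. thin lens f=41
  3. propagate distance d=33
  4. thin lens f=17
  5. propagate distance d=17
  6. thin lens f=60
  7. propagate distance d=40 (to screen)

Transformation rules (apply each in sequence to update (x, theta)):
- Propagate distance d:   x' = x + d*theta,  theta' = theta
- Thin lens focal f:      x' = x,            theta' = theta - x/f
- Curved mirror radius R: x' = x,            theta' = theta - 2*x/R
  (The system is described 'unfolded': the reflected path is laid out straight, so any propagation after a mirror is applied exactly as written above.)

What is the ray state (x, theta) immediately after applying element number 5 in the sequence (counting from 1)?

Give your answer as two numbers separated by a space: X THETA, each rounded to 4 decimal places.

Initial: x=-1.0000 theta=0.3000
After 1 (propagate distance d=35): x=9.5000 theta=0.3000
After 2 (thin lens f=41): x=9.5000 theta=14/205 (≈0.0683)
After 3 (propagate distance d=33): x=4819/410 (≈11.7537) theta=14/205 (≈0.0683)
After 4 (thin lens f=17): x=4819/410 (≈11.7537) theta=-4343/6970 (≈-0.6231)
After 5 (propagate distance d=17): x=238/205 (≈1.1610) theta=-4343/6970 (≈-0.6231)
Rounded to 4 decimal places: x = 1.1610, theta = -0.6231

Answer: 1.1610 -0.6231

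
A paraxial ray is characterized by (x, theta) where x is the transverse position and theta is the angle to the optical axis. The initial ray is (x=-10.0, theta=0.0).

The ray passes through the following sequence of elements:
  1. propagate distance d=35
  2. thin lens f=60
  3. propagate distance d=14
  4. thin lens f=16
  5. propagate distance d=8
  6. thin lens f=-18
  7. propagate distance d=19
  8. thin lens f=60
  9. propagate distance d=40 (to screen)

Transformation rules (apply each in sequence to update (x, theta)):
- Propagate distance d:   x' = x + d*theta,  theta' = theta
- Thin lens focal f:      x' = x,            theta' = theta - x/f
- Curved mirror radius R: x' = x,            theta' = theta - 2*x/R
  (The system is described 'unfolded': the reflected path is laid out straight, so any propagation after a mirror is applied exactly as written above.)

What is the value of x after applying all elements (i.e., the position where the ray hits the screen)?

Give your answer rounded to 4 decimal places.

Initial: x=-10.0000 theta=0.0000
After 1 (propagate distance d=35): x=-10.0000 theta=0.0000
After 2 (thin lens f=60): x=-10.0000 theta=1/6 (≈0.1667)
After 3 (propagate distance d=14): x=-23/3 (≈-7.6667) theta=1/6 (≈0.1667)
After 4 (thin lens f=16): x=-23/3 (≈-7.6667) theta=31/48 (≈0.6458)
After 5 (propagate distance d=8): x=-2.5000 theta=31/48 (≈0.6458)
After 6 (thin lens f=-18): x=-2.5000 theta=73/144 (≈0.5069)
After 7 (propagate distance d=19): x=1027/144 (≈7.1319) theta=73/144 (≈0.5069)
After 8 (thin lens f=60): x=1027/144 (≈7.1319) theta=3353/8640 (≈0.3881)
After 9 (propagate distance d=40 (to screen)): x=9787/432 (≈22.6551) theta=3353/8640 (≈0.3881)
Rounded to 4 decimal places: x = 22.6551

Answer: 22.6551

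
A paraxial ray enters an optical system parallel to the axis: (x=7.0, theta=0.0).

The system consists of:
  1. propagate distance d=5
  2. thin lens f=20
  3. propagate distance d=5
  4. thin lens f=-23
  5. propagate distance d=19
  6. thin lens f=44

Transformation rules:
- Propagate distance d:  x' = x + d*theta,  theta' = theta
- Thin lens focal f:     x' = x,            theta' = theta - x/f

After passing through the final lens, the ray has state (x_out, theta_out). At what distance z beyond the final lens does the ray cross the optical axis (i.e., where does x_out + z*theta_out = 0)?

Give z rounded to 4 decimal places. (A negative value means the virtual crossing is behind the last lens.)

Answer: 15.5817

Derivation:
Initial: x=7.0000 theta=0.0000
After 1 (propagate distance d=5): x=7.0000 theta=0.0000
After 2 (thin lens f=20): x=7.0000 theta=-0.3500
After 3 (propagate distance d=5): x=5.2500 theta=-0.3500
After 4 (thin lens f=-23): x=5.2500 theta=-14/115 (≈-0.1217)
After 5 (propagate distance d=19): x=1351/460 (≈2.9370) theta=-14/115 (≈-0.1217)
After 6 (thin lens f=44): x=1351/460 (≈2.9370) theta=-763/4048 (≈-0.1885)
z_focus = -x_out/theta_out = -(1351/460)/(-763/4048) = 8492/545 ≈ 15.5817
Rounded to 4 decimal places: z = 15.5817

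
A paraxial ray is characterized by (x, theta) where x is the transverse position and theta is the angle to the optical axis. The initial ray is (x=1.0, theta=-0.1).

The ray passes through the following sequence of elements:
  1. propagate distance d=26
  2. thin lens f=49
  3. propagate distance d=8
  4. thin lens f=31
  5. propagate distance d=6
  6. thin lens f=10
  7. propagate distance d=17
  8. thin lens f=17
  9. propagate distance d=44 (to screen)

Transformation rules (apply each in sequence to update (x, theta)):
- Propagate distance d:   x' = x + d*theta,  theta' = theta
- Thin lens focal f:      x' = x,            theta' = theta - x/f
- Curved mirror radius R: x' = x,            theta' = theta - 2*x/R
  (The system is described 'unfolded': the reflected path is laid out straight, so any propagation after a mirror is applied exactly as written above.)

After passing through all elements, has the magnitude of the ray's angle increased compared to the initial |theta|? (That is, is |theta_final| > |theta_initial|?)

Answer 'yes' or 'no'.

Answer: yes

Derivation:
Initial: x=1.0000 theta=-0.1000
After 1 (propagate distance d=26): x=-1.6000 theta=-0.1000
After 2 (thin lens f=49): x=-1.6000 theta=-33/490 (≈-0.0673)
After 3 (propagate distance d=8): x=-524/245 (≈-2.1388) theta=-33/490 (≈-0.0673)
After 4 (thin lens f=31): x=-524/245 (≈-2.1388) theta=5/3038 (≈0.0016)
After 5 (propagate distance d=6): x=-16169/7595 (≈-2.1289) theta=5/3038 (≈0.0016)
After 6 (thin lens f=10): x=-16169/7595 (≈-2.1289) theta=8147/37975 (≈0.2145)
After 7 (propagate distance d=17): x=57654/37975 (≈1.5182) theta=8147/37975 (≈0.2145)
After 8 (thin lens f=17): x=57654/37975 (≈1.5182) theta=16169/129115 (≈0.1252)
After 9 (propagate distance d=44 (to screen)): x=4537298/645575 (≈7.0283) theta=16169/129115 (≈0.1252)
|theta_initial|=0.1000 |theta_final|=16169/129115 (≈0.1252) -> increased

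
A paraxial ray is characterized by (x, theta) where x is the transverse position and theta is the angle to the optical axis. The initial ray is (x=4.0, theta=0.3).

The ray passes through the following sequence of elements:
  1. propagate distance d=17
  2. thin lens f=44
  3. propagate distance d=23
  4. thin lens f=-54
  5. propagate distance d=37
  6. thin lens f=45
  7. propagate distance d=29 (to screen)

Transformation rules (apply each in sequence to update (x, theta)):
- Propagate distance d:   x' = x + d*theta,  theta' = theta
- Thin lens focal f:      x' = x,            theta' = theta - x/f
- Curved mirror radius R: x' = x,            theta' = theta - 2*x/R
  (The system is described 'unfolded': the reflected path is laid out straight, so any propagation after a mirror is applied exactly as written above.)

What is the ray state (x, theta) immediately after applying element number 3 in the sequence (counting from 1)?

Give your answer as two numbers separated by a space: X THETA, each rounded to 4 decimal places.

Answer: 11.2432 0.0932

Derivation:
Initial: x=4.0000 theta=0.3000
After 1 (propagate distance d=17): x=9.1000 theta=0.3000
After 2 (thin lens f=44): x=9.1000 theta=41/440 (≈0.0932)
After 3 (propagate distance d=23): x=4947/440 (≈11.2432) theta=41/440 (≈0.0932)
Rounded to 4 decimal places: x = 11.2432, theta = 0.0932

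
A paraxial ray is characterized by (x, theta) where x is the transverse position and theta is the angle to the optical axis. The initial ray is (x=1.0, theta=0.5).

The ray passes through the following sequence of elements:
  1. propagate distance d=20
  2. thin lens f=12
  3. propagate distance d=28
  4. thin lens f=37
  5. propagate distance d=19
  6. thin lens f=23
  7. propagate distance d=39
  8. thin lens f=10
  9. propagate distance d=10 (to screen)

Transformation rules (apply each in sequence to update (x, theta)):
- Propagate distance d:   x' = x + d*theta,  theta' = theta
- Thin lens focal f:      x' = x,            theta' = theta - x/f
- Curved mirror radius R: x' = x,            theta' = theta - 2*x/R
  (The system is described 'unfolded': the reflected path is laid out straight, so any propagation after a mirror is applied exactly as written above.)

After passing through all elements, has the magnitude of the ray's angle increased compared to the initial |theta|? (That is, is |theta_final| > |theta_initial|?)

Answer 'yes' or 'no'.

Initial: x=1.0000 theta=0.5000
After 1 (propagate distance d=20): x=11.0000 theta=0.5000
After 2 (thin lens f=12): x=11.0000 theta=-5/12 (≈-0.4167)
After 3 (propagate distance d=28): x=-2/3 (≈-0.6667) theta=-5/12 (≈-0.4167)
After 4 (thin lens f=37): x=-2/3 (≈-0.6667) theta=-59/148 (≈-0.3986)
After 5 (propagate distance d=19): x=-3659/444 (≈-8.2410) theta=-59/148 (≈-0.3986)
After 6 (thin lens f=23): x=-3659/444 (≈-8.2410) theta=-103/2553 (≈-0.0403)
After 7 (propagate distance d=39): x=-100225/10212 (≈-9.8144) theta=-103/2553 (≈-0.0403)
After 8 (thin lens f=10): x=-100225/10212 (≈-9.8144) theta=6407/6808 (≈0.9411)
After 9 (propagate distance d=10 (to screen)): x=-1030/2553 (≈-0.4034) theta=6407/6808 (≈0.9411)
|theta_initial|=0.5000 |theta_final|=6407/6808 (≈0.9411) -> increased

Answer: yes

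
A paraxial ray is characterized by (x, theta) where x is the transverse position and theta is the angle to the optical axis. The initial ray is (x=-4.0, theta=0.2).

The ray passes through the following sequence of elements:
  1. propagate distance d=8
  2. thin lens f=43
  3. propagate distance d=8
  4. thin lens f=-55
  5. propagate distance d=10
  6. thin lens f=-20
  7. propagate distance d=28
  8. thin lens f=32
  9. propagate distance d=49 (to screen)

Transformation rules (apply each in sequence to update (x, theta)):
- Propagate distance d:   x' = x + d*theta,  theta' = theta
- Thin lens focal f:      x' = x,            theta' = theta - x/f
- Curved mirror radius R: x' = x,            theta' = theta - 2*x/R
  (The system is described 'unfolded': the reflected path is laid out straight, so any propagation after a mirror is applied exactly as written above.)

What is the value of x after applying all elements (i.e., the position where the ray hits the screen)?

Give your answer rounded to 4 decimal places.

Answer: 11.0253

Derivation:
Initial: x=-4.0000 theta=0.2000
After 1 (propagate distance d=8): x=-2.4000 theta=0.2000
After 2 (thin lens f=43): x=-2.4000 theta=11/43 (≈0.2558)
After 3 (propagate distance d=8): x=-76/215 (≈-0.3535) theta=11/43 (≈0.2558)
After 4 (thin lens f=-55): x=-76/215 (≈-0.3535) theta=2949/11825 (≈0.2494)
After 5 (propagate distance d=10): x=5062/2365 (≈2.1404) theta=2949/11825 (≈0.2494)
After 6 (thin lens f=-20): x=5062/2365 (≈2.1404) theta=8429/23650 (≈0.3564)
After 7 (propagate distance d=28): x=143316/11825 (≈12.1197) theta=8429/23650 (≈0.3564)
After 8 (thin lens f=32): x=143316/11825 (≈12.1197) theta=-2113/94600 (≈-0.0223)
After 9 (propagate distance d=49 (to screen)): x=1042991/94600 (≈11.0253) theta=-2113/94600 (≈-0.0223)
Rounded to 4 decimal places: x = 11.0253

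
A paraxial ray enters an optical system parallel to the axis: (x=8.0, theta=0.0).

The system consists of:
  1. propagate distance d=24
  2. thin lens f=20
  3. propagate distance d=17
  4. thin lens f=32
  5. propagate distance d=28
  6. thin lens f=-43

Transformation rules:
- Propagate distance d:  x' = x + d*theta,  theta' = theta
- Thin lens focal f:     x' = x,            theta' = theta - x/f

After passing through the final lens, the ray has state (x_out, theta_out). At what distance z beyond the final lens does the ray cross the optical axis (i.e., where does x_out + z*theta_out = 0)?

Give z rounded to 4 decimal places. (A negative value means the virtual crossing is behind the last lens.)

Initial: x=8.0000 theta=0.0000
After 1 (propagate distance d=24): x=8.0000 theta=0.0000
After 2 (thin lens f=20): x=8.0000 theta=-0.4000
After 3 (propagate distance d=17): x=1.2000 theta=-0.4000
After 4 (thin lens f=32): x=1.2000 theta=-0.4375
After 5 (propagate distance d=28): x=-11.0500 theta=-0.4375
After 6 (thin lens f=-43): x=-11.0500 theta=-2389/3440 (≈-0.6945)
z_focus = -x_out/theta_out = -(-11.0500)/(-2389/3440) = -38012/2389 ≈ -15.9113
Rounded to 4 decimal places: z = -15.9113

Answer: -15.9113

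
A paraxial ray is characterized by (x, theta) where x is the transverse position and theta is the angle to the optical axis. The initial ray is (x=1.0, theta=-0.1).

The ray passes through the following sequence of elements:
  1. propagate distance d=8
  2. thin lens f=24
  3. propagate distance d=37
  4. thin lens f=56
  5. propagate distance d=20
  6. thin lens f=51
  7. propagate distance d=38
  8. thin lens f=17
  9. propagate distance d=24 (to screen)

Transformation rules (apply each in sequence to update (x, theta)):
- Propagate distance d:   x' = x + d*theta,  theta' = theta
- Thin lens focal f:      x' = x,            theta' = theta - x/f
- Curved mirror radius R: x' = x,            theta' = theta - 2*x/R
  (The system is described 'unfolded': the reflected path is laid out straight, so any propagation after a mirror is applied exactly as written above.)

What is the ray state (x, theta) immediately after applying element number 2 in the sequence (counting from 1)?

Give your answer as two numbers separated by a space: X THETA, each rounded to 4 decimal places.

Initial: x=1.0000 theta=-0.1000
After 1 (propagate distance d=8): x=0.2000 theta=-0.1000
After 2 (thin lens f=24): x=0.2000 theta=-13/120 (≈-0.1083)
Rounded to 4 decimal places: x = 0.2000, theta = -0.1083

Answer: 0.2000 -0.1083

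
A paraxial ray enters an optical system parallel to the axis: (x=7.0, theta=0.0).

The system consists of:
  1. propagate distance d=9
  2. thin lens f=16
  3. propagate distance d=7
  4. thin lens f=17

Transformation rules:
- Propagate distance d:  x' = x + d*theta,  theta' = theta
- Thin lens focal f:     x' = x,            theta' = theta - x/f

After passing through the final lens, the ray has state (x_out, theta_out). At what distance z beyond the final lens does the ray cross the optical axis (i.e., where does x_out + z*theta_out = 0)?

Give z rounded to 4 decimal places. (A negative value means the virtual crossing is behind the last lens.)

Answer: 5.8846

Derivation:
Initial: x=7.0000 theta=0.0000
After 1 (propagate distance d=9): x=7.0000 theta=0.0000
After 2 (thin lens f=16): x=7.0000 theta=-0.4375
After 3 (propagate distance d=7): x=3.9375 theta=-0.4375
After 4 (thin lens f=17): x=3.9375 theta=-91/136 (≈-0.6691)
z_focus = -x_out/theta_out = -(3.9375)/(-91/136) = 153/26 ≈ 5.8846
Rounded to 4 decimal places: z = 5.8846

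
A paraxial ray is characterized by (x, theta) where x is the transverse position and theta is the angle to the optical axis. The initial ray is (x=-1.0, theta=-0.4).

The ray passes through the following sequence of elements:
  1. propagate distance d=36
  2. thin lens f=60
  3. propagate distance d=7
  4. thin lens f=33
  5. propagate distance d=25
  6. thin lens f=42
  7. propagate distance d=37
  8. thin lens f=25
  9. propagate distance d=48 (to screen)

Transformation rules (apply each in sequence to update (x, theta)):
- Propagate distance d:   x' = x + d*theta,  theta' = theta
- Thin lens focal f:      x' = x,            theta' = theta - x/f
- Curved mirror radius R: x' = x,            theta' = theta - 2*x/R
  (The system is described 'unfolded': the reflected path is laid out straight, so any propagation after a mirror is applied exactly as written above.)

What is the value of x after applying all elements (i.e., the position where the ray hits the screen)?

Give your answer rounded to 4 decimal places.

Answer: 14.4060

Derivation:
Initial: x=-1.0000 theta=-0.4000
After 1 (propagate distance d=36): x=-15.4000 theta=-0.4000
After 2 (thin lens f=60): x=-15.4000 theta=-43/300 (≈-0.1433)
After 3 (propagate distance d=7): x=-4921/300 (≈-16.4033) theta=-43/300 (≈-0.1433)
After 4 (thin lens f=33): x=-4921/300 (≈-16.4033) theta=1751/4950 (≈0.3537)
After 5 (propagate distance d=25): x=-74843/9900 (≈-7.5599) theta=1751/4950 (≈0.3537)
After 6 (thin lens f=42): x=-74843/9900 (≈-7.5599) theta=221927/415800 (≈0.5337)
After 7 (propagate distance d=37): x=5067893/415800 (≈12.1883) theta=221927/415800 (≈0.5337)
After 8 (thin lens f=25): x=5067893/415800 (≈12.1883) theta=7277/157500 (≈0.0462)
After 9 (propagate distance d=48 (to screen)): x=149750861/10395000 (≈14.4060) theta=7277/157500 (≈0.0462)
Rounded to 4 decimal places: x = 14.4060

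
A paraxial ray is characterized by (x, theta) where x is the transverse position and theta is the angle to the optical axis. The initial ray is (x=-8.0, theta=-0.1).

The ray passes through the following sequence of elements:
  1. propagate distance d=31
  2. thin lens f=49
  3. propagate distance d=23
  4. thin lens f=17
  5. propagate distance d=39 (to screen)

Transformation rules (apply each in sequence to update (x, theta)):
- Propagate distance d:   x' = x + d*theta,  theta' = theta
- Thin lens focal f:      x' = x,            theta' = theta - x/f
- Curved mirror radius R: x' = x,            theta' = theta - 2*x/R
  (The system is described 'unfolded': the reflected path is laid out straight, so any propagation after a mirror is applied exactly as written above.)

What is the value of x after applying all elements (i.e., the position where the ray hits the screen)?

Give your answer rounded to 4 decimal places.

Answer: 15.5333

Derivation:
Initial: x=-8.0000 theta=-0.1000
After 1 (propagate distance d=31): x=-11.1000 theta=-0.1000
After 2 (thin lens f=49): x=-11.1000 theta=31/245 (≈0.1265)
After 3 (propagate distance d=23): x=-4013/490 (≈-8.1898) theta=31/245 (≈0.1265)
After 4 (thin lens f=17): x=-4013/490 (≈-8.1898) theta=5067/8330 (≈0.6083)
After 5 (propagate distance d=39 (to screen)): x=64696/4165 (≈15.5333) theta=5067/8330 (≈0.6083)
Rounded to 4 decimal places: x = 15.5333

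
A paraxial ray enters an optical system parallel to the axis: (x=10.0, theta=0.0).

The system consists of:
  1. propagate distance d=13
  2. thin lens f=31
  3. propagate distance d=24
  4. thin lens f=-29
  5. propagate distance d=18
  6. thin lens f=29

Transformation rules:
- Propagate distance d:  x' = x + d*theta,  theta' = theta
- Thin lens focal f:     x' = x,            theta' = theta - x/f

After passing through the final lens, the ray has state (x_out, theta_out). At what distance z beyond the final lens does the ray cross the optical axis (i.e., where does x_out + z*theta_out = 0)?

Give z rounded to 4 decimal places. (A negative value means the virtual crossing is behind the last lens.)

Answer: -12.5775

Derivation:
Initial: x=10.0000 theta=0.0000
After 1 (propagate distance d=13): x=10.0000 theta=0.0000
After 2 (thin lens f=31): x=10.0000 theta=-10/31 (≈-0.3226)
After 3 (propagate distance d=24): x=70/31 (≈2.2581) theta=-10/31 (≈-0.3226)
After 4 (thin lens f=-29): x=70/31 (≈2.2581) theta=-220/899 (≈-0.2447)
After 5 (propagate distance d=18): x=-1930/899 (≈-2.1468) theta=-220/899 (≈-0.2447)
After 6 (thin lens f=29): x=-1930/899 (≈-2.1468) theta=-4450/26071 (≈-0.1707)
z_focus = -x_out/theta_out = -(-1930/899)/(-4450/26071) = -5597/445 ≈ -12.5775
Rounded to 4 decimal places: z = -12.5775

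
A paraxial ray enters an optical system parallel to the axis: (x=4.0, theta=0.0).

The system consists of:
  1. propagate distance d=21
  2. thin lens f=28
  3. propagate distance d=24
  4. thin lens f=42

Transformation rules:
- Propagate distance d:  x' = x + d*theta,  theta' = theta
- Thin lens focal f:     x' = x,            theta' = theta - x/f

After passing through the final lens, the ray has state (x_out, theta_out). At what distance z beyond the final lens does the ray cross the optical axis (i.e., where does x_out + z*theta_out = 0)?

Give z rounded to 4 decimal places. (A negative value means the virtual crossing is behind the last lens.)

Answer: 3.6522

Derivation:
Initial: x=4.0000 theta=0.0000
After 1 (propagate distance d=21): x=4.0000 theta=0.0000
After 2 (thin lens f=28): x=4.0000 theta=-1/7 (≈-0.1429)
After 3 (propagate distance d=24): x=4/7 (≈0.5714) theta=-1/7 (≈-0.1429)
After 4 (thin lens f=42): x=4/7 (≈0.5714) theta=-23/147 (≈-0.1565)
z_focus = -x_out/theta_out = -(4/7)/(-23/147) = 84/23 ≈ 3.6522
Rounded to 4 decimal places: z = 3.6522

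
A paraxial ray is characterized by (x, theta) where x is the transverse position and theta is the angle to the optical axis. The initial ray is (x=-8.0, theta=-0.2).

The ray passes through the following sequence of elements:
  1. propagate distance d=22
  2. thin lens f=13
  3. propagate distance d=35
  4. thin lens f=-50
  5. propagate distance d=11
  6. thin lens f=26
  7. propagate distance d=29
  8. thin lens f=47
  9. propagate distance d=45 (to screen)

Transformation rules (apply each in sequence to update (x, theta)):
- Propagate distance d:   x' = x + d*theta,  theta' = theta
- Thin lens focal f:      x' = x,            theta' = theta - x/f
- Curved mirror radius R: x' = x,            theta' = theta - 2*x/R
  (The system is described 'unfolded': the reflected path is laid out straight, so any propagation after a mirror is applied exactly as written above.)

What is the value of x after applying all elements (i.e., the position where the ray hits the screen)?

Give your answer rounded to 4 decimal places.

Answer: 3.7791

Derivation:
Initial: x=-8.0000 theta=-0.2000
After 1 (propagate distance d=22): x=-12.4000 theta=-0.2000
After 2 (thin lens f=13): x=-12.4000 theta=49/65 (≈0.7538)
After 3 (propagate distance d=35): x=909/65 (≈13.9846) theta=49/65 (≈0.7538)
After 4 (thin lens f=-50): x=909/65 (≈13.9846) theta=3359/3250 (≈1.0335)
After 5 (propagate distance d=11): x=82399/3250 (≈25.3535) theta=3359/3250 (≈1.0335)
After 6 (thin lens f=26): x=82399/3250 (≈25.3535) theta=987/16900 (≈0.0584)
After 7 (propagate distance d=29): x=2285489/84500 (≈27.0472) theta=987/16900 (≈0.0584)
After 8 (thin lens f=47): x=2285489/84500 (≈27.0472) theta=-513386/992875 (≈-0.5171)
After 9 (propagate distance d=45 (to screen)): x=15008503/3971500 (≈3.7791) theta=-513386/992875 (≈-0.5171)
Rounded to 4 decimal places: x = 3.7791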